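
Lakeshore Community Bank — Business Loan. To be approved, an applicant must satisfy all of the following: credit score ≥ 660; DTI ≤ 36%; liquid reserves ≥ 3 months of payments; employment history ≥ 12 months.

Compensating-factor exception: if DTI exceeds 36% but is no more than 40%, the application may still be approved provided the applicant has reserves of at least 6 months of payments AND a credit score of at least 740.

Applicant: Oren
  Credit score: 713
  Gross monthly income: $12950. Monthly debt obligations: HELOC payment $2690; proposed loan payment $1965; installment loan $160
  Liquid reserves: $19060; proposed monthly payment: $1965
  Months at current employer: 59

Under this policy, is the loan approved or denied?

Credit score 713 ≥ 660 (meets base)
Total debts = (2,690 + 1,965 + 160) = 4,815. DTI = 4,815/12,950 = 37.2% > 36% — standard DTI limit exceeded.
Reserves: 19,060 ÷ 1,965 = 9.7 months (meets 3-month minimum)
Employment 59 ≥ 12 months
DTI 37.2% is within the 36%–40% exception band; checking compensating factors.
Reserves 9.7 ≥ 6 months; credit score 713 < 740.
Override conditions not both satisfied; exception does not apply.

Denied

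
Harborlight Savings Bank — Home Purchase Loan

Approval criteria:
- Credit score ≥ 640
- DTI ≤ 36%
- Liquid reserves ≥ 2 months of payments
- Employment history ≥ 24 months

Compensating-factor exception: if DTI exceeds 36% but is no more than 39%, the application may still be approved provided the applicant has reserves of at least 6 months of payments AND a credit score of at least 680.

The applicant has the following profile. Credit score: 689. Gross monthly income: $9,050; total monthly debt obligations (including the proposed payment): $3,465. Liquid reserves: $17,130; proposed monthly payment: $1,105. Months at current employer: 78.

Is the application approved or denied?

Credit score 689 ≥ 640 (meets base)
DTI: 3,465 ÷ 9,050 = 38.3%, over the 36% base limit.
Reserves = 17,130/1,105 = 15.5 months ≥ 2
Employment 78 ≥ 24 months
38.3% falls in the override range (36%–39%), so the compensating-factor test applies.
Override check — reserves: 15.5 mo (ok); score: 689 (ok).
Both compensating conditions met → exception applies.

Approved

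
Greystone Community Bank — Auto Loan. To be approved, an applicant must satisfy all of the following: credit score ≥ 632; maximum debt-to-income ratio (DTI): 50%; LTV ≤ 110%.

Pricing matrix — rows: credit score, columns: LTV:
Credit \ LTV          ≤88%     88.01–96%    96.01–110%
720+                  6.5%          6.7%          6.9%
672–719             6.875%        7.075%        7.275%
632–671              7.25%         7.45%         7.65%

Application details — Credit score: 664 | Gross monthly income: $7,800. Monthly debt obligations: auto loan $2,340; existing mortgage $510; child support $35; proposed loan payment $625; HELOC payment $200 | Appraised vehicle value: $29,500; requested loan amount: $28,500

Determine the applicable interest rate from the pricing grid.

7.65%

Credit score 664 ≥ 632; Total monthly debts = (2,340 + 510 + 35 + 625 + 200) = 3,710. DTI = 3,710/7,800 = 47.6% ≤ 50%
LTV: 28,500 ÷ 29,500 = 96.6%, within 110% cap
Score 664 is in the 632–671 band; LTV 96.6% is in the 96.01–110% band → 7.65%.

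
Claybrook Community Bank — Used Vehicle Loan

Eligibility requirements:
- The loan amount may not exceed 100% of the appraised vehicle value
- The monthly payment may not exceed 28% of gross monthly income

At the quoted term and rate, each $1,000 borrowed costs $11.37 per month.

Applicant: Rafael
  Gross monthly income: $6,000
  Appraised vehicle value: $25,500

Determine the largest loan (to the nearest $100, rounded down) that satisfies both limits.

$25,500

Payment cap: 28% × $6,000 = $1,680/month.
At $11.37 per $1,000, that supports 1,680/11.37 × 1,000 ≈ $147,757 → $147,700.
LTV cap: 100% × $25,500 = $25,500 → $25,500.
Binding constraint: loan-to-value.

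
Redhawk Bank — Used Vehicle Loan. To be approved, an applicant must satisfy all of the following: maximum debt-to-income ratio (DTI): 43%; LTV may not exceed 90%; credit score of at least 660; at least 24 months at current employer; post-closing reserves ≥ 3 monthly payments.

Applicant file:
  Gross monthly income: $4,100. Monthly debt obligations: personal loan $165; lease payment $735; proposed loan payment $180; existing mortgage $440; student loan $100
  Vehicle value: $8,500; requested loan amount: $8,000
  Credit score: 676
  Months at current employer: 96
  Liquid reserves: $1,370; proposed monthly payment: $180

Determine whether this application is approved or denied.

Total monthly debts = (165 + 735 + 180 + 440 + 100) = 1,620. DTI = 1,620/4,100 = 39.5% ≤ 43%
LTV = 8,000/8,500 = 94.1% > 90%
Credit score 676 ≥ 660 (meets)
Employment 96 ≥ 24 months
Reserves = 1,370/180 = 7.6 months ≥ 3
Fails on LTV.

Denied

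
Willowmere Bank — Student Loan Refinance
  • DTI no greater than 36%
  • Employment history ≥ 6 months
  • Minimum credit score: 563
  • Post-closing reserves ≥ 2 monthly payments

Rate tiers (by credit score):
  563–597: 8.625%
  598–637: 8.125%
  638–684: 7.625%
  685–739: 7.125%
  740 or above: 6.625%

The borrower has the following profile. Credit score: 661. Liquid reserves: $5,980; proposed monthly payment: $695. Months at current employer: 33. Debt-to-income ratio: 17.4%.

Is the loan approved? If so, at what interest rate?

Credit score 661 ≥ 563 (meets minimum)
Debt-to-income 17.4% vs 36% cap — pass
Reserves = 5,980/695 = 8.6 months ≥ 2
Employment 33 ≥ 6 months
All requirements met. Score 661 falls in the 638–684 tier → 7.625%.

Approved at 7.625%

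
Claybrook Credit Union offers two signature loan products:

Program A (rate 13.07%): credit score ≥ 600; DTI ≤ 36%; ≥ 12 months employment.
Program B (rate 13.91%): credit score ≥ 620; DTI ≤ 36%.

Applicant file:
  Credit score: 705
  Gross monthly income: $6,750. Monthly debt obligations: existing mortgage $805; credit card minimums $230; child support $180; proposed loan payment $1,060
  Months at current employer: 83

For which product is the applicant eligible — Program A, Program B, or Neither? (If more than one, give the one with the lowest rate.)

Total debts = (805 + 230 + 180 + 1,060) = 2,275; DTI = 2,275/6,750 = 33.7%.
Program A: score 705 ≥ 600; DTI 33.7% ≤ 36%; employment 83 ≥ 12 mo → qualifies.
Program B: score 705 ≥ 620; DTI 33.7% ≤ 36% → qualifies.
Qualifying: Program A, Program B. Lowest rate is 13.07% → Program A.

Program A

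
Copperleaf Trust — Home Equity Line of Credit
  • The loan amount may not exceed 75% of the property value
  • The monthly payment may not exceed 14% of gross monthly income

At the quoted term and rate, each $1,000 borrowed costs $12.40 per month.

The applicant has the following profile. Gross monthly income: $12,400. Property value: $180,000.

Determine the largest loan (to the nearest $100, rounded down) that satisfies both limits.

$135,000

Payment cap: 14% × $12,400 = $1,736/month.
At $12.40 per $1,000, that supports 1,736/12.40 × 1,000 ≈ $140,000 → $140,000.
LTV cap: 75% × $180,000 = $135,000 → $135,000.
Binding constraint: loan-to-value.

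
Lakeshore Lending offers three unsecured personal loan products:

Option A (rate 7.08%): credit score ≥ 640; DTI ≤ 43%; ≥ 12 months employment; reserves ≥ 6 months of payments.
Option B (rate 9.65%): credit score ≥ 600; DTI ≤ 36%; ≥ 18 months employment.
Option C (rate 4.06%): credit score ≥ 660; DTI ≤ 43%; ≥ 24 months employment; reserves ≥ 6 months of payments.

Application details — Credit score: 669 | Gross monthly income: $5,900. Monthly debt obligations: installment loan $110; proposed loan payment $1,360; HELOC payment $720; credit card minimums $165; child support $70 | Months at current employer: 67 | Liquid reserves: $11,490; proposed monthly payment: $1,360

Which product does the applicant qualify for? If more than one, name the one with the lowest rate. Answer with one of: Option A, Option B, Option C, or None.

Option C

Total debts = (110 + 1,360 + 720 + 165 + 70) = 2,425; DTI = 2,425/5,900 = 41.1%.
Reserves = 11,490/1,360 = 8.4 months.
Option A: score 669 ≥ 640; DTI 41.1% ≤ 43%; employment 67 ≥ 12 mo; reserves 8.4 ≥ 6 mo → qualifies.
Option B: score 669 ≥ 600; DTI 41.1% > 36%; employment 67 ≥ 18 mo → does not qualify.
Option C: score 669 ≥ 660; DTI 41.1% ≤ 43%; employment 67 ≥ 24 mo; reserves 8.4 ≥ 6 mo → qualifies.
Qualifying: Option A, Option C. Lowest rate is 4.06% → Option C.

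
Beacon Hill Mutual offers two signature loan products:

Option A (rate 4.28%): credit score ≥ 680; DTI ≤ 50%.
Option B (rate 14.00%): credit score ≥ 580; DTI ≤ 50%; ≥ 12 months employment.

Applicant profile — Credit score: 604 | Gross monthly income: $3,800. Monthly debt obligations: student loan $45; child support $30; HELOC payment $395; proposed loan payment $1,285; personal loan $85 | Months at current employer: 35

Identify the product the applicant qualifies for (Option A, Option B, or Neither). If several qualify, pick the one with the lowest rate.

Total debts = (45 + 30 + 395 + 1,285 + 85) = 1,840; DTI = 1,840/3,800 = 48.4%.
Option A: score 604 < 680; DTI 48.4% ≤ 50% → does not qualify.
Option B: score 604 ≥ 580; DTI 48.4% ≤ 50%; employment 35 ≥ 12 mo → qualifies.

Option B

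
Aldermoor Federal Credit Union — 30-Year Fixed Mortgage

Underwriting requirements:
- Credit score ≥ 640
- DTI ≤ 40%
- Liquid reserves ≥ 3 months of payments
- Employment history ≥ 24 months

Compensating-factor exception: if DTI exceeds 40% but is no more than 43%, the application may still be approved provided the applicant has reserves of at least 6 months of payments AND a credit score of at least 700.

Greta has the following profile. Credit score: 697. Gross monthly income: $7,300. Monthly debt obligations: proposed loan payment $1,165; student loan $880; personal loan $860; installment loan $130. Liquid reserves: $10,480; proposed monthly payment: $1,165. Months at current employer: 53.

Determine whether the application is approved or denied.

Credit score 697 ≥ 640 (meets base)
Total debts = (1,165 + 880 + 860 + 130) = 3,035. DTI = 3,035/7,300 = 41.6% > 40% — standard DTI limit exceeded.
Liquid reserves cover 10,480/1,165 = 9.0 months — ≥ 3 required
Employment 53 ≥ 24 months
DTI 41.6% is within the 40%–43% exception band; checking compensating factors.
Override check — reserves: 9.0 mo (ok); score: 697 (below 700).
Compensating-factor requirement not fully met.

Denied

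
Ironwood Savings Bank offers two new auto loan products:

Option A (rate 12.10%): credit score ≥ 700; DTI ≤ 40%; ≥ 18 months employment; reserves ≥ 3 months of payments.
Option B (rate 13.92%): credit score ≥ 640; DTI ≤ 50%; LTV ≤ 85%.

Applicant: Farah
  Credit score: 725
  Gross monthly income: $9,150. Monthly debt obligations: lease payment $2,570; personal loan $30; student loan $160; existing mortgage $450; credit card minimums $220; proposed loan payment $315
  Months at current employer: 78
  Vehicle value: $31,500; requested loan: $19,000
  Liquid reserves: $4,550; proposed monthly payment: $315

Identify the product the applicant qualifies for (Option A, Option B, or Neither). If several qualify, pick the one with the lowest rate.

Option B

Total debts = (2,570 + 30 + 160 + 450 + 220 + 315) = 3,745; DTI = 3,745/9,150 = 40.9%.
LTV = 19,000/31,500 = 60.3%.
Reserves = 4,550/315 = 14.4 months.
Option A: score 725 ≥ 700; DTI 40.9% > 40%; employment 78 ≥ 18 mo; reserves 14.4 ≥ 3 mo → does not qualify.
Option B: score 725 ≥ 640; DTI 40.9% ≤ 50%; LTV 60.3% ≤ 85% → qualifies.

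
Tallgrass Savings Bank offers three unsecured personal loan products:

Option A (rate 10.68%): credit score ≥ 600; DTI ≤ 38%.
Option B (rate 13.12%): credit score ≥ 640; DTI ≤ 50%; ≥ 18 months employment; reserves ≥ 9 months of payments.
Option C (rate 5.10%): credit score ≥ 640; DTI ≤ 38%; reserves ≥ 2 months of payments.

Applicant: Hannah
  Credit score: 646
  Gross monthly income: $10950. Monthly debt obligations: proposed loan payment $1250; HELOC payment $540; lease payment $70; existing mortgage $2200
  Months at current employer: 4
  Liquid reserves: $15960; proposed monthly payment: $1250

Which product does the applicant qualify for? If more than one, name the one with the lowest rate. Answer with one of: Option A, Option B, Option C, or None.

Total debts = (1,250 + 540 + 70 + 2,200) = 4,060; DTI = 4,060/10,950 = 37.1%.
Reserves = 15,960/1,250 = 12.8 months.
Option A: score 646 ≥ 600; DTI 37.1% ≤ 38% → qualifies.
Option B: score 646 ≥ 640; DTI 37.1% ≤ 50%; employment 4 < 18 mo; reserves 12.8 ≥ 9 mo → does not qualify.
Option C: score 646 ≥ 640; DTI 37.1% ≤ 38%; reserves 12.8 ≥ 2 mo → qualifies.
Qualifying: Option A, Option C. Lowest rate is 5.10% → Option C.

Option C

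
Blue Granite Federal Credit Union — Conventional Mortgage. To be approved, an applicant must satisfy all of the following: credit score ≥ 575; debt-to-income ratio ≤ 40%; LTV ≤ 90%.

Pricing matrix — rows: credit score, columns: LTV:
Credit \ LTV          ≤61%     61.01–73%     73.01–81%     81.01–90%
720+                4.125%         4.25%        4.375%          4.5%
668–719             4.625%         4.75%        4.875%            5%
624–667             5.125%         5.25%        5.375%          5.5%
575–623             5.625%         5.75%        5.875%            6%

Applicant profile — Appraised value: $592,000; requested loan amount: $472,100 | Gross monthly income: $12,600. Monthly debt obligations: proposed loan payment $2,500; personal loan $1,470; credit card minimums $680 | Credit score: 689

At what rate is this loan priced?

Credit score 689 ≥ 575; Total monthly debts = (2,500 + 1,470 + 680) = 4,650. Debt-to-income = 4,650/12,600 = 36.9% — meets 40% limit
Loan-to-value = 472,100/592,000 = 79.7% — pass (90% max)
Credit 689 → row 668–719; LTV 79.7% → column 73.01–81%. Grid cell → 4.875%.

4.875%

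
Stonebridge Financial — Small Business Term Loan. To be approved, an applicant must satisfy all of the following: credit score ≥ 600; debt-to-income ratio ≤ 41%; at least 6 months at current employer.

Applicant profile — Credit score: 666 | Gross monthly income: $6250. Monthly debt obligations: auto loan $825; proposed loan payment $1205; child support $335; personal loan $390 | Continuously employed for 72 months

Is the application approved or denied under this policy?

Credit score 666 ≥ 600 (meets)
Total monthly debts = (825 + 1,205 + 335 + 390) = 2,755. DTI = 2,755/6,250 = 44.1% > 41%
Employment 72 ≥ 6 months
Fails on DTI.

Denied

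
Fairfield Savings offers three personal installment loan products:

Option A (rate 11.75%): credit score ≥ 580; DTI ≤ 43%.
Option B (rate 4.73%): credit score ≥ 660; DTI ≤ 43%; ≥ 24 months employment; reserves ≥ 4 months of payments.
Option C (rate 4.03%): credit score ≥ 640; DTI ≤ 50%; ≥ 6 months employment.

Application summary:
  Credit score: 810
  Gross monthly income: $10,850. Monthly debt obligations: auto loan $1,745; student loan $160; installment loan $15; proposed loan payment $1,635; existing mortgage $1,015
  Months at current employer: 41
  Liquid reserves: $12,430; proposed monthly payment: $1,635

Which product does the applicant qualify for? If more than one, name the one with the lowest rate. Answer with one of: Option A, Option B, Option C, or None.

Option C

Total debts = (1,745 + 160 + 15 + 1,635 + 1,015) = 4,570; DTI = 4,570/10,850 = 42.1%.
Reserves = 12,430/1,635 = 7.6 months.
Option A: score 810 ≥ 580; DTI 42.1% ≤ 43% → qualifies.
Option B: score 810 ≥ 660; DTI 42.1% ≤ 43%; employment 41 ≥ 24 mo; reserves 7.6 ≥ 4 mo → qualifies.
Option C: score 810 ≥ 640; DTI 42.1% ≤ 50%; employment 41 ≥ 6 mo → qualifies.
Qualifying: Option A, Option B, Option C. Lowest rate is 4.03% → Option C.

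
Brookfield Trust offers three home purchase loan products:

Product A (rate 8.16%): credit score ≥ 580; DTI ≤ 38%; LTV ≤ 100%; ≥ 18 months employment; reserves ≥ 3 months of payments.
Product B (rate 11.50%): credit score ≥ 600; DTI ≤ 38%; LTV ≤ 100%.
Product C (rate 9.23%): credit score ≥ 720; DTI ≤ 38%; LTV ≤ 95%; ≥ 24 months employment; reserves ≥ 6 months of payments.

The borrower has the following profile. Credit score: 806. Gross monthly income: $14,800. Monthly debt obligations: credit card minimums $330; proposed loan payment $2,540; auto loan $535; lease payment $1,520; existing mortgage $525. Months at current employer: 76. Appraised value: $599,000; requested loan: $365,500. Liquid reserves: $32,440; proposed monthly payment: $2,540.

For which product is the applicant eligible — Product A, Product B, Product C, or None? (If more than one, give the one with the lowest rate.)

Product A

Total debts = (330 + 2,540 + 535 + 1,520 + 525) = 5,450; DTI = 5,450/14,800 = 36.8%.
LTV = 365,500/599,000 = 61%.
Reserves = 32,440/2,540 = 12.8 months.
Product A: score 806 ≥ 580; DTI 36.8% ≤ 38%; LTV 61% ≤ 100%; employment 76 ≥ 18 mo; reserves 12.8 ≥ 3 mo → qualifies.
Product B: score 806 ≥ 600; DTI 36.8% ≤ 38%; LTV 61% ≤ 100% → qualifies.
Product C: score 806 ≥ 720; DTI 36.8% ≤ 38%; LTV 61% ≤ 95%; employment 76 ≥ 24 mo; reserves 12.8 ≥ 6 mo → qualifies.
Qualifying: Product A, Product B, Product C. Lowest rate is 8.16% → Product A.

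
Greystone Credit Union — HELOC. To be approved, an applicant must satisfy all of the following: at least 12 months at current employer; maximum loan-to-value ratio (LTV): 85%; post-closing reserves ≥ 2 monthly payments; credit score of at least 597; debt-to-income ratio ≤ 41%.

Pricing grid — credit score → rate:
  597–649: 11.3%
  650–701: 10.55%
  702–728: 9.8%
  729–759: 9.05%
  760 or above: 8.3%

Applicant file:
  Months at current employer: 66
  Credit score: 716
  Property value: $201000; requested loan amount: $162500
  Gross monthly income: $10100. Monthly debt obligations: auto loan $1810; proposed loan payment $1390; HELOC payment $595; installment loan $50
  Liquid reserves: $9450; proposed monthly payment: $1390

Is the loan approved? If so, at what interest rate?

Approved at 9.8%

Credit score 716 ≥ 597 (meets minimum)
Reserves = 9,450/1,390 = 6.8 months ≥ 2
Total monthly debts = (1,810 + 1,390 + 595 + 50) = 3,845. DTI: 3,845 ÷ 10,100 = 38.1%, within the 41% cap
Employment 66 ≥ 12 months
Loan-to-value = 162,500/201,000 = 80.8% — pass (85% max)
All requirements met. Score 716 falls in the 702–728 tier → 9.8%.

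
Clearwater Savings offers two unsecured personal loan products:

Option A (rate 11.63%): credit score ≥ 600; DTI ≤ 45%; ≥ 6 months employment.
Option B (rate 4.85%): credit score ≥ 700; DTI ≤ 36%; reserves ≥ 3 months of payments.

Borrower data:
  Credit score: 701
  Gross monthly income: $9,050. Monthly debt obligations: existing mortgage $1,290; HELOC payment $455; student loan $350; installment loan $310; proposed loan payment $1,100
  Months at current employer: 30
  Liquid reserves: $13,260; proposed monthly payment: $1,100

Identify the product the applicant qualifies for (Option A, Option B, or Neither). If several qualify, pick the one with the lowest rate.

Total debts = (1,290 + 455 + 350 + 310 + 1,100) = 3,505; DTI = 3,505/9,050 = 38.7%.
Reserves = 13,260/1,100 = 12.1 months.
Option A: score 701 ≥ 600; DTI 38.7% ≤ 45%; employment 30 ≥ 6 mo → qualifies.
Option B: score 701 ≥ 700; DTI 38.7% > 36%; reserves 12.1 ≥ 3 mo → does not qualify.

Option A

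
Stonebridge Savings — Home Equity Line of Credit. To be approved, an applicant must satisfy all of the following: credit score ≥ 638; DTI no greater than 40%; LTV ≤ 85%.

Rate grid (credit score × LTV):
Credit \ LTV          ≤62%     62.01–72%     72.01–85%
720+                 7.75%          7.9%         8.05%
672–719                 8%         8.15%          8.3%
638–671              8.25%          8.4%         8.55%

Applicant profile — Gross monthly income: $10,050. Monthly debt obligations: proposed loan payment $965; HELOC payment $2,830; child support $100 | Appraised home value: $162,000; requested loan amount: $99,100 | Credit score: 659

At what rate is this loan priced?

Credit score 659 ≥ 638; Total monthly debts = (965 + 2,830 + 100) = 3,895. DTI: 3,895 ÷ 10,050 = 38.8%, within the 40% cap
Loan-to-value = 99,100/162,000 = 61.2% — pass (85% max)
Credit 659 → row 638–671; LTV 61.2% → column ≤62%. Grid cell → 8.25%.

8.25%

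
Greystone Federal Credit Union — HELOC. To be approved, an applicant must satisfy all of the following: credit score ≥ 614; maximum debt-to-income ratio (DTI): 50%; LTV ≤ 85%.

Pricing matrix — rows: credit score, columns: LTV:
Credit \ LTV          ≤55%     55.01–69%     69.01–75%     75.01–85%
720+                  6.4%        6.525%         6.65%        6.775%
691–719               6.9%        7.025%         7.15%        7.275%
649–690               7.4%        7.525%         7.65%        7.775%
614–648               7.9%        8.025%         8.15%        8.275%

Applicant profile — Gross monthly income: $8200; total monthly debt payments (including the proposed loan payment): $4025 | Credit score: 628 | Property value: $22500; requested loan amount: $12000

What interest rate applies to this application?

7.9%

Credit score 628 ≥ 614; DTI = 4,025/8,200 = 49.1% ≤ 50%
LTV: 12,000 ÷ 22,500 = 53.3%, within 85% cap
Credit 628 → row 614–648; LTV 53.3% → column ≤55%. Grid cell → 7.9%.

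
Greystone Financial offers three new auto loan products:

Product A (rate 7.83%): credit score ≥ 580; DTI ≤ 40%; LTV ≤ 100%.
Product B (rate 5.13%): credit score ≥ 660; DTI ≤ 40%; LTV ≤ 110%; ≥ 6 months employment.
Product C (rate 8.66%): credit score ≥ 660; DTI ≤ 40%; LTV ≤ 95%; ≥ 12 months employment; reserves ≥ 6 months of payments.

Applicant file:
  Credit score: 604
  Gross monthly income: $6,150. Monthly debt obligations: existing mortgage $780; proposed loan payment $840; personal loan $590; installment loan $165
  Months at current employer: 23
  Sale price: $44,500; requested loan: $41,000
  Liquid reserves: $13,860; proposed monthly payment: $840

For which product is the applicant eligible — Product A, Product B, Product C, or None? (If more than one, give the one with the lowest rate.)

Product A

Total debts = (780 + 840 + 590 + 165) = 2,375; DTI = 2,375/6,150 = 38.6%.
LTV = 41,000/44,500 = 92.1%.
Reserves = 13,860/840 = 16.5 months.
Product A: score 604 ≥ 580; DTI 38.6% ≤ 40%; LTV 92.1% ≤ 100% → qualifies.
Product B: score 604 < 660; DTI 38.6% ≤ 40%; LTV 92.1% ≤ 110%; employment 23 ≥ 6 mo → does not qualify.
Product C: score 604 < 660; DTI 38.6% ≤ 40%; LTV 92.1% ≤ 95%; employment 23 ≥ 12 mo; reserves 16.5 ≥ 6 mo → does not qualify.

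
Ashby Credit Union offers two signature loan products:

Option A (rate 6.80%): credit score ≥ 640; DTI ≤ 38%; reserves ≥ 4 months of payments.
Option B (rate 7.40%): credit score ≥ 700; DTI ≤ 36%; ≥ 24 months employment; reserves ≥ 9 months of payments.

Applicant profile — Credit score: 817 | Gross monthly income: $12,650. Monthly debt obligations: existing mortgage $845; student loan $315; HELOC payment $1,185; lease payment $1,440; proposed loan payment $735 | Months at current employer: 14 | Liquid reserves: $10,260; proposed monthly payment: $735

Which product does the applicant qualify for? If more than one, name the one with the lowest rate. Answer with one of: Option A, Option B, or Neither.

Total debts = (845 + 315 + 1,185 + 1,440 + 735) = 4,520; DTI = 4,520/12,650 = 35.7%.
Reserves = 10,260/735 = 14.0 months.
Option A: score 817 ≥ 640; DTI 35.7% ≤ 38%; reserves 14.0 ≥ 4 mo → qualifies.
Option B: score 817 ≥ 700; DTI 35.7% ≤ 36%; employment 14 < 24 mo; reserves 14.0 ≥ 9 mo → does not qualify.

Option A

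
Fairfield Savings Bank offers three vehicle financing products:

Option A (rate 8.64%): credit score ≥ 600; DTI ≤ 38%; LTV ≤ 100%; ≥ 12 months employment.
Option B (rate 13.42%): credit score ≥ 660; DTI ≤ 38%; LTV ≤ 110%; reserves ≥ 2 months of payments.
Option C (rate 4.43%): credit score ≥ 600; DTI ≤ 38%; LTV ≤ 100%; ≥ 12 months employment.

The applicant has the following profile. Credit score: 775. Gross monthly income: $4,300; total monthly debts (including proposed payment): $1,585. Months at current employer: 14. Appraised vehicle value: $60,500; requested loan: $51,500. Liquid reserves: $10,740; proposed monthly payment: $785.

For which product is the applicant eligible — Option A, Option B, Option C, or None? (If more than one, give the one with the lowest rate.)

Option C

DTI = 1,585/4,300 = 36.9%.
LTV = 51,500/60,500 = 85.1%.
Reserves = 10,740/785 = 13.7 months.
Option A: score 775 ≥ 600; DTI 36.9% ≤ 38%; LTV 85.1% ≤ 100%; employment 14 ≥ 12 mo → qualifies.
Option B: score 775 ≥ 660; DTI 36.9% ≤ 38%; LTV 85.1% ≤ 110%; reserves 13.7 ≥ 2 mo → qualifies.
Option C: score 775 ≥ 600; DTI 36.9% ≤ 38%; LTV 85.1% ≤ 100%; employment 14 ≥ 12 mo → qualifies.
Qualifying: Option A, Option B, Option C. Lowest rate is 4.43% → Option C.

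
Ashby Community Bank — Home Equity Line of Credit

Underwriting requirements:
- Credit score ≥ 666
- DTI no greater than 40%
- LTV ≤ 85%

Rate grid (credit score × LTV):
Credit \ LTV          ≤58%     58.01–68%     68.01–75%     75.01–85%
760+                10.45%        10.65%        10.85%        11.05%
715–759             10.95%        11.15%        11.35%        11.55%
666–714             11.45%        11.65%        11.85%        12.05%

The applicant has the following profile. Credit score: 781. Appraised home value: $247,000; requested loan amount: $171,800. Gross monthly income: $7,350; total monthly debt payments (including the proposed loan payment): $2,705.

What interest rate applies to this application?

Credit score 781 ≥ 666; DTI: 2,705 ÷ 7,350 = 36.8%, within the 40% cap
LTV = 171,800/247,000 = 69.6% ≤ 85%
Credit 781 → row 760+; LTV 69.6% → column 68.01–75%. Grid cell → 10.85%.

10.85%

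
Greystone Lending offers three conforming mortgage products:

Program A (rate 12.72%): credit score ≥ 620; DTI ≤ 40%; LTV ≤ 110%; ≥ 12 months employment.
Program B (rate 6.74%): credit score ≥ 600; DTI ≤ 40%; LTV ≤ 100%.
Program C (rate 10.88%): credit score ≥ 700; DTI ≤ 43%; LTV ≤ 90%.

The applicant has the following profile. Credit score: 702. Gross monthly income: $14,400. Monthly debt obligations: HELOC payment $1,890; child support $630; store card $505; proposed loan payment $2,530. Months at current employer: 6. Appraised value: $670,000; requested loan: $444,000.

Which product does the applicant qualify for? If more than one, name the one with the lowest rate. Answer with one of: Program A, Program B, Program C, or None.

Program B

Total debts = (1,890 + 630 + 505 + 2,530) = 5,555; DTI = 5,555/14,400 = 38.6%.
LTV = 444,000/670,000 = 66.3%.
Program A: score 702 ≥ 620; DTI 38.6% ≤ 40%; LTV 66.3% ≤ 110%; employment 6 < 12 mo → does not qualify.
Program B: score 702 ≥ 600; DTI 38.6% ≤ 40%; LTV 66.3% ≤ 100% → qualifies.
Program C: score 702 ≥ 700; DTI 38.6% ≤ 43%; LTV 66.3% ≤ 90% → qualifies.
Qualifying: Program B, Program C. Lowest rate is 6.74% → Program B.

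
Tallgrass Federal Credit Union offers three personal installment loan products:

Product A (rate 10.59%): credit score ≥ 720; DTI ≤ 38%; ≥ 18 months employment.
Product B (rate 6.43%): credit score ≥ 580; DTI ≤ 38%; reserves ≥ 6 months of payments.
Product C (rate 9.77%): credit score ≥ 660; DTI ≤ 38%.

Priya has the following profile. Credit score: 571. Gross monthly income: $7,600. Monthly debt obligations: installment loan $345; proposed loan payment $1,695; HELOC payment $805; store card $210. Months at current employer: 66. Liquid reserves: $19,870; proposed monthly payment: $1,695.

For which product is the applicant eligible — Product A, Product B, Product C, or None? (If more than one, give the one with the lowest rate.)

Total debts = (345 + 1,695 + 805 + 210) = 3,055; DTI = 3,055/7,600 = 40.2%.
Reserves = 19,870/1,695 = 11.7 months.
Product A: score 571 < 720; DTI 40.2% > 38%; employment 66 ≥ 18 mo → does not qualify.
Product B: score 571 < 580; DTI 40.2% > 38%; reserves 11.7 ≥ 6 mo → does not qualify.
Product C: score 571 < 660; DTI 40.2% > 38% → does not qualify.

None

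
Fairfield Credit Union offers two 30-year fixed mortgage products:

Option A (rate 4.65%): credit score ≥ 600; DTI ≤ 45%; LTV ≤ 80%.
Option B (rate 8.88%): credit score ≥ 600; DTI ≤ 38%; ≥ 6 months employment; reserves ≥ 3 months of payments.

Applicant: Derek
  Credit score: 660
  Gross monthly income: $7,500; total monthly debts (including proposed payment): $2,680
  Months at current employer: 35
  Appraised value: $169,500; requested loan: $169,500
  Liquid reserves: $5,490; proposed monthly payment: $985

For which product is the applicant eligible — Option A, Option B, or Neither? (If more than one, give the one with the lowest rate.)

DTI = 2,680/7,500 = 35.7%.
LTV = 169,500/169,500 = 100%.
Reserves = 5,490/985 = 5.6 months.
Option A: score 660 ≥ 600; DTI 35.7% ≤ 45%; LTV 100% > 80% → does not qualify.
Option B: score 660 ≥ 600; DTI 35.7% ≤ 38%; employment 35 ≥ 6 mo; reserves 5.6 ≥ 3 mo → qualifies.

Option B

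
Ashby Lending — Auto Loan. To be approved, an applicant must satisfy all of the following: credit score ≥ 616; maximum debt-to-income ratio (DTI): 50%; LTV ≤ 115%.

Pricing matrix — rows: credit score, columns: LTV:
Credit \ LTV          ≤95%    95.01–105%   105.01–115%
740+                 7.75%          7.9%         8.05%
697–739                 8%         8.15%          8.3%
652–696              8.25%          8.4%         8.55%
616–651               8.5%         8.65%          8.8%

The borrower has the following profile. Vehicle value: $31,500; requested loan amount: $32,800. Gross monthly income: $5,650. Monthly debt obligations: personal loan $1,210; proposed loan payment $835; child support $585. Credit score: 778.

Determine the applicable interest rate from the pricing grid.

Credit score 778 ≥ 616; Total monthly debts = (1,210 + 835 + 585) = 2,630. Debt-to-income = 2,630/5,650 = 46.5% — meets 50% limit
LTV: 32,800 ÷ 31,500 = 104.1%, within 115% cap
Row: 778 falls in 740+. Column: 104.1% falls in 95.01–105%. Rate = 7.9%.

7.9%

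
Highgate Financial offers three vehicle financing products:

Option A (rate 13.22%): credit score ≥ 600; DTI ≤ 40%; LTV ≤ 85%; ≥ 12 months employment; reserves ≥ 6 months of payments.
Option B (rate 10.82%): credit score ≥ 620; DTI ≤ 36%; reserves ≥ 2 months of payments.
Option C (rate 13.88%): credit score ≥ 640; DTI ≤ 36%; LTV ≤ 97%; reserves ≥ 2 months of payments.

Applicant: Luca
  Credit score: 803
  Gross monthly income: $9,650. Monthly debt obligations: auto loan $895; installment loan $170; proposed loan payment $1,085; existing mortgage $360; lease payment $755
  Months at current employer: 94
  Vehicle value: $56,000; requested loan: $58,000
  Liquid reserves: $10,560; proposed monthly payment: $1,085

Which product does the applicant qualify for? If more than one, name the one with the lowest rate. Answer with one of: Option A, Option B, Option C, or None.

Option B

Total debts = (895 + 170 + 1,085 + 360 + 755) = 3,265; DTI = 3,265/9,650 = 33.8%.
LTV = 58,000/56,000 = 103.6%.
Reserves = 10,560/1,085 = 9.7 months.
Option A: score 803 ≥ 600; DTI 33.8% ≤ 40%; LTV 103.6% > 85%; employment 94 ≥ 12 mo; reserves 9.7 ≥ 6 mo → does not qualify.
Option B: score 803 ≥ 620; DTI 33.8% ≤ 36%; reserves 9.7 ≥ 2 mo → qualifies.
Option C: score 803 ≥ 640; DTI 33.8% ≤ 36%; LTV 103.6% > 97%; reserves 9.7 ≥ 2 mo → does not qualify.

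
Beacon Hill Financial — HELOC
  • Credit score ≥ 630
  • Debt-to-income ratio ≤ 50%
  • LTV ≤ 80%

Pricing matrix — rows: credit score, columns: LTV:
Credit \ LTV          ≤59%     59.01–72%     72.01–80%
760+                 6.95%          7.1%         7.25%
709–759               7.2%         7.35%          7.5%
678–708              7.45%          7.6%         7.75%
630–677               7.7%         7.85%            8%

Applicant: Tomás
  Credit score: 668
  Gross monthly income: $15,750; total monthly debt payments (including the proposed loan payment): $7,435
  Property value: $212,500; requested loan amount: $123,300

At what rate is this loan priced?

7.7%

Credit score 668 ≥ 630; DTI = 7,435/15,750 = 47.2% ≤ 50%
LTV = 123,300/212,500 = 58% ≤ 80%
Row: 668 falls in 630–677. Column: 58% falls in ≤59%. Rate = 7.7%.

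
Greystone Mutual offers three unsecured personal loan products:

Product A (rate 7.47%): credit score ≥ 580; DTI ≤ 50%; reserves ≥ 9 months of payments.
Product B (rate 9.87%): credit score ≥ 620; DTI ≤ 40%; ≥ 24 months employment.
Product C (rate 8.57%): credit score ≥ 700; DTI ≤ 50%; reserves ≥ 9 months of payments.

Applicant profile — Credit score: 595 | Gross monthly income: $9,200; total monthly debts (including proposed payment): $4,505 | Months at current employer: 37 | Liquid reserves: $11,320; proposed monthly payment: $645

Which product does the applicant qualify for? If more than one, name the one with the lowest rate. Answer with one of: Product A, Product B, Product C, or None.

Product A

DTI = 4,505/9,200 = 49%.
Reserves = 11,320/645 = 17.6 months.
Product A: score 595 ≥ 580; DTI 49% ≤ 50%; reserves 17.6 ≥ 9 mo → qualifies.
Product B: score 595 < 620; DTI 49% > 40%; employment 37 ≥ 24 mo → does not qualify.
Product C: score 595 < 700; DTI 49% ≤ 50%; reserves 17.6 ≥ 9 mo → does not qualify.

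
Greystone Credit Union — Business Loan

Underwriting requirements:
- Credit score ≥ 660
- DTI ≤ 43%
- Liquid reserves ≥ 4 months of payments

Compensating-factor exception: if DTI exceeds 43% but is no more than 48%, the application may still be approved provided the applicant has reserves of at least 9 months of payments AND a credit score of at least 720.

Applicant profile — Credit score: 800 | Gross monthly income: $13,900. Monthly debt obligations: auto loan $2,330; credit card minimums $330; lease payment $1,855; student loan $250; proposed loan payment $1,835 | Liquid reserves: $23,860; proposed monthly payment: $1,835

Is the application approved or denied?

Credit score 800 ≥ 660 (meets base)
Total debts = (2,330 + 330 + 1,855 + 250 + 1,835) = 6,600. DTI: 6,600 ÷ 13,900 = 47.5%, over the 43% base limit.
Liquid reserves cover 23,860/1,835 = 13.0 months — ≥ 4 required
DTI 47.5% is within the 43%–48% exception band; checking compensating factors.
Override check — reserves: 13.0 mo (ok); score: 800 (ok).
Both override conditions satisfied; DTI exception granted.

Approved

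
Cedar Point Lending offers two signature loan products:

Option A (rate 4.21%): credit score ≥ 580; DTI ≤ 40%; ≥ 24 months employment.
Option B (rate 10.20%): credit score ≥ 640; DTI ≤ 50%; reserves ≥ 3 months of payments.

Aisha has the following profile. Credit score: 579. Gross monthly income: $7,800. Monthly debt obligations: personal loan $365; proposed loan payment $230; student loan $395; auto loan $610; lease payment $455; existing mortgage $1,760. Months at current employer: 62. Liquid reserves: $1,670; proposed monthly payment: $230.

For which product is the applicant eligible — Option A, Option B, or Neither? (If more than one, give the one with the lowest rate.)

Total debts = (365 + 230 + 395 + 610 + 455 + 1,760) = 3,815; DTI = 3,815/7,800 = 48.9%.
Reserves = 1,670/230 = 7.3 months.
Option A: score 579 < 580; DTI 48.9% > 40%; employment 62 ≥ 24 mo → does not qualify.
Option B: score 579 < 640; DTI 48.9% ≤ 50%; reserves 7.3 ≥ 3 mo → does not qualify.

Neither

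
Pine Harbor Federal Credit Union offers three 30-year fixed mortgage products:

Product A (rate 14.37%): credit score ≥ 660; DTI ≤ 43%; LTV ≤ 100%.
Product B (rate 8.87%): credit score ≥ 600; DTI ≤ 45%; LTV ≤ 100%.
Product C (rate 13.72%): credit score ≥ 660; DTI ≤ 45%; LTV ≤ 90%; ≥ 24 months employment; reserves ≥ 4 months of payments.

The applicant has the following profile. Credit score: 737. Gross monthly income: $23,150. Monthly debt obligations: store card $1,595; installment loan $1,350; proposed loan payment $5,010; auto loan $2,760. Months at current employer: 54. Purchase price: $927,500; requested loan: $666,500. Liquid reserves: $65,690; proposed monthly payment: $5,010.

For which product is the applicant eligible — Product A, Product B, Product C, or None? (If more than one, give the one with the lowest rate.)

Total debts = (1,595 + 1,350 + 5,010 + 2,760) = 10,715; DTI = 10,715/23,150 = 46.3%.
LTV = 666,500/927,500 = 71.9%.
Reserves = 65,690/5,010 = 13.1 months.
Product A: score 737 ≥ 660; DTI 46.3% > 43%; LTV 71.9% ≤ 100% → does not qualify.
Product B: score 737 ≥ 600; DTI 46.3% > 45%; LTV 71.9% ≤ 100% → does not qualify.
Product C: score 737 ≥ 660; DTI 46.3% > 45%; LTV 71.9% ≤ 90%; employment 54 ≥ 24 mo; reserves 13.1 ≥ 4 mo → does not qualify.

None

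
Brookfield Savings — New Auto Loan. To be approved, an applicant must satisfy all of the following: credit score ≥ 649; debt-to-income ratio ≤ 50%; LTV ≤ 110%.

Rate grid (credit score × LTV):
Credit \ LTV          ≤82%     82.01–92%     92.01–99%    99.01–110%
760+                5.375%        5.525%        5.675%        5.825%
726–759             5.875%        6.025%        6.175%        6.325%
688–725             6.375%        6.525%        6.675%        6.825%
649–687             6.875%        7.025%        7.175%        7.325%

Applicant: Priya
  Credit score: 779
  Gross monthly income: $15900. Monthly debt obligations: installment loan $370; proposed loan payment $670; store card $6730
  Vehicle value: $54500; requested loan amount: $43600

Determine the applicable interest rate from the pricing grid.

Credit score 779 ≥ 649; Total monthly debts = (370 + 670 + 6,730) = 7,770. DTI = 7,770/15,900 = 48.9% ≤ 50%
Loan-to-value = 43,600/54,500 = 80% — pass (110% max)
Credit 779 → row 760+; LTV 80% → column ≤82%. Grid cell → 5.375%.

5.375%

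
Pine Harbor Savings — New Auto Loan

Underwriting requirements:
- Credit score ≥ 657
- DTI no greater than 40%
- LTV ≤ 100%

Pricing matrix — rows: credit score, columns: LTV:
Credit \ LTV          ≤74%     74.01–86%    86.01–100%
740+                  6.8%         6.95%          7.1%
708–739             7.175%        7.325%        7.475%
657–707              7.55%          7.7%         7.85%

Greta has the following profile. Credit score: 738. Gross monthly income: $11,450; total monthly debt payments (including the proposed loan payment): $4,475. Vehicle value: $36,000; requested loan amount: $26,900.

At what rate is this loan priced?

Credit score 738 ≥ 657; Debt-to-income = 4,475/11,450 = 39.1% — meets 40% limit
LTV = 26,900/36,000 = 74.7% ≤ 100%
Row: 738 falls in 708–739. Column: 74.7% falls in 74.01–86%. Rate = 7.325%.

7.325%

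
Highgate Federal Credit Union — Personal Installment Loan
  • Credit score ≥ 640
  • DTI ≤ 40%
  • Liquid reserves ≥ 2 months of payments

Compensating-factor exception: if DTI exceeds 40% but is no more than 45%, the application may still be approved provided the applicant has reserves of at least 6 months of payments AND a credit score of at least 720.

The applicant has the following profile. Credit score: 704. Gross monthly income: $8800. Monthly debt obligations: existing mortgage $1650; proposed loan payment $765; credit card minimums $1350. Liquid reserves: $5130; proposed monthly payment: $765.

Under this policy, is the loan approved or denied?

Credit score 704 ≥ 640 (meets base)
Total debts = (1,650 + 765 + 1,350) = 3,765. DTI = 3,765/8,800 = 42.8% > 40% — standard DTI limit exceeded.
Reserves = 5,130/765 = 6.7 months ≥ 2
DTI 42.8% is within the 40%–45% exception band; checking compensating factors.
Override check — reserves: 6.7 mo (ok); score: 704 (below 720).
Compensating-factor requirement not fully met.

Denied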